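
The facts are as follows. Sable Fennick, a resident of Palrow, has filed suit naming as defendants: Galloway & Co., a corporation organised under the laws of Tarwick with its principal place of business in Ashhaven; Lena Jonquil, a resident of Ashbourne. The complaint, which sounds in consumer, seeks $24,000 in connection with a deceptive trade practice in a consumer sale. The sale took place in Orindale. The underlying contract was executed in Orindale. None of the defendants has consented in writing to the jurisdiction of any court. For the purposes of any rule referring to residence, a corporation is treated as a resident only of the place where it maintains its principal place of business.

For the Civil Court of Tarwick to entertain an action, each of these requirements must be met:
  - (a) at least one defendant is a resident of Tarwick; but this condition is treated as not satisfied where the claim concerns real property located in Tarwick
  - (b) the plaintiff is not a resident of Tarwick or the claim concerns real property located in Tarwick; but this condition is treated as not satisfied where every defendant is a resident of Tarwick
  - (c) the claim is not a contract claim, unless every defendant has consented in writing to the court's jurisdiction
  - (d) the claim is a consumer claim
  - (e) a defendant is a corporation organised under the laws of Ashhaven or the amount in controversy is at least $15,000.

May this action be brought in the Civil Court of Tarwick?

No

The Civil Court of Tarwick:
  (a) No defendant resides in Tarwick (they reside in Ashhaven, Ashbourne). Not satisfied.
  (b) The plaintiff resides in Palrow, which is not Tarwick, so one alternative holds. And the carve-out is inapplicable — the defendants reside as follows — Galloway & Co. in Ashhaven, Lena Jonquil in Ashbourne — not all in Tarwick. Satisfied.
  (c) The claim is a consumer claim, not a contract claim. Condition met.
  (d) The claim is a consumer claim. Satisfied.
  (e) The amount in controversy is 24,000 dollars, which meets the USD 15,000 floor, so one alternative holds. Condition met.
  → At least one condition fails; no jurisdiction.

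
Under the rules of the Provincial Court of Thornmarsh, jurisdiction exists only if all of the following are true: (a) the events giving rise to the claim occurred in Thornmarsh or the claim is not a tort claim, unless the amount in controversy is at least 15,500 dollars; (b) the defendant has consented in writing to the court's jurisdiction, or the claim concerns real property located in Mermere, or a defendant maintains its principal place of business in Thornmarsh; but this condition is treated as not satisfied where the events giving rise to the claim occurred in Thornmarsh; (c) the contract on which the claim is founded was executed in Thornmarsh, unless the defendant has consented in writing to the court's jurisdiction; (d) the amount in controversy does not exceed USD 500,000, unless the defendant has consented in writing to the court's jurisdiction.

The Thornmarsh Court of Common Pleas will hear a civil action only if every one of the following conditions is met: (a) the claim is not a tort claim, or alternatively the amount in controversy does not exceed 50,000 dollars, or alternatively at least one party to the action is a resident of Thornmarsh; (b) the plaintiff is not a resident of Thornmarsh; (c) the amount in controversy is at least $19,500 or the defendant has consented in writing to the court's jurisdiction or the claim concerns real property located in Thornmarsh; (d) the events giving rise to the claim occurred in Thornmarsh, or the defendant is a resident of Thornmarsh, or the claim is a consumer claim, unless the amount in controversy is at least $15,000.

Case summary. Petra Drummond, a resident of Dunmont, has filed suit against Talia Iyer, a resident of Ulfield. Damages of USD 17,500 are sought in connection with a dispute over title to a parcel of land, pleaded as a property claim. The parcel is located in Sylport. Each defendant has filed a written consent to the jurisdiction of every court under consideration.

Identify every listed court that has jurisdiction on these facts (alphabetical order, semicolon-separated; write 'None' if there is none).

the Provincial Court of Thornmarsh; the Thornmarsh Court of Common Pleas

The Provincial Court of Thornmarsh:
  (a) The claim is a property claim, not a tort claim, so one alternative holds. Met.
  (b) Every defendant has filed written consent, which satisfies one of the alternatives. And the carve-out is inapplicable — the operative events occurred in Sylport, not Thornmarsh. Met.
  (c) No contract (and hence no place of execution) is alleged. However, every defendant has filed written consent, so the 'unless' proviso supplies this condition. Condition met.
  (d) The amount in controversy is USD 17,500, within the USD 500,000 ceiling. Met.
  → All conditions met; jurisdiction exists.
The Thornmarsh Court of Common Pleas:
  (a) The claim is a property claim, not a tort claim, so this disjunct is met. Condition met.
  (b) The plaintiff resides in Dunmont, which is not Thornmarsh. Satisfied.
  (c) Every defendant has filed written consent — that alternative is enough. Met.
  (d) The operative events occurred in Sylport, not Thornmarsh; the defendant resides in Ulfield, not Thornmarsh; the claim is a property claim, not a consumer claim — no alternative holds. However, the amount in controversy is USD 17,500, which meets the USD 15,000 floor, so the 'unless' proviso supplies this condition. Satisfied.
  → Jurisdiction lies.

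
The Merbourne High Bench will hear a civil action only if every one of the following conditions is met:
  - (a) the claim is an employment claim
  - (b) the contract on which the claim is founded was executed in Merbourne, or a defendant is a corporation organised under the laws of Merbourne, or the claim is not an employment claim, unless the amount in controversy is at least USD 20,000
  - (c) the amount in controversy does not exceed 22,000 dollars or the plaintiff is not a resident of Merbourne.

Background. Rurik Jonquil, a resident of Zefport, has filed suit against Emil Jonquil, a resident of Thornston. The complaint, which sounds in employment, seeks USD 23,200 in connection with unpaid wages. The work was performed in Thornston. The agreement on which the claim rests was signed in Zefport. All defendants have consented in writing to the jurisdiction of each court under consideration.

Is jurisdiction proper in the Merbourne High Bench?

Yes

The Merbourne High Bench:
  (a) The claim is an employment claim. Condition met.
  (b) The contract was executed in Zefport, not Merbourne; no defendant is a corporation; the claim is an employment claim — none of the alternatives is met. However, the amount in controversy is $23,200, which meets the USD 20,000 floor, so the 'unless' proviso supplies this condition. Met.
  (c) The plaintiff resides in Zefport, which is not Merbourne, which satisfies one of the alternatives. Condition met.
  → Every requirement is satisfied — jurisdiction.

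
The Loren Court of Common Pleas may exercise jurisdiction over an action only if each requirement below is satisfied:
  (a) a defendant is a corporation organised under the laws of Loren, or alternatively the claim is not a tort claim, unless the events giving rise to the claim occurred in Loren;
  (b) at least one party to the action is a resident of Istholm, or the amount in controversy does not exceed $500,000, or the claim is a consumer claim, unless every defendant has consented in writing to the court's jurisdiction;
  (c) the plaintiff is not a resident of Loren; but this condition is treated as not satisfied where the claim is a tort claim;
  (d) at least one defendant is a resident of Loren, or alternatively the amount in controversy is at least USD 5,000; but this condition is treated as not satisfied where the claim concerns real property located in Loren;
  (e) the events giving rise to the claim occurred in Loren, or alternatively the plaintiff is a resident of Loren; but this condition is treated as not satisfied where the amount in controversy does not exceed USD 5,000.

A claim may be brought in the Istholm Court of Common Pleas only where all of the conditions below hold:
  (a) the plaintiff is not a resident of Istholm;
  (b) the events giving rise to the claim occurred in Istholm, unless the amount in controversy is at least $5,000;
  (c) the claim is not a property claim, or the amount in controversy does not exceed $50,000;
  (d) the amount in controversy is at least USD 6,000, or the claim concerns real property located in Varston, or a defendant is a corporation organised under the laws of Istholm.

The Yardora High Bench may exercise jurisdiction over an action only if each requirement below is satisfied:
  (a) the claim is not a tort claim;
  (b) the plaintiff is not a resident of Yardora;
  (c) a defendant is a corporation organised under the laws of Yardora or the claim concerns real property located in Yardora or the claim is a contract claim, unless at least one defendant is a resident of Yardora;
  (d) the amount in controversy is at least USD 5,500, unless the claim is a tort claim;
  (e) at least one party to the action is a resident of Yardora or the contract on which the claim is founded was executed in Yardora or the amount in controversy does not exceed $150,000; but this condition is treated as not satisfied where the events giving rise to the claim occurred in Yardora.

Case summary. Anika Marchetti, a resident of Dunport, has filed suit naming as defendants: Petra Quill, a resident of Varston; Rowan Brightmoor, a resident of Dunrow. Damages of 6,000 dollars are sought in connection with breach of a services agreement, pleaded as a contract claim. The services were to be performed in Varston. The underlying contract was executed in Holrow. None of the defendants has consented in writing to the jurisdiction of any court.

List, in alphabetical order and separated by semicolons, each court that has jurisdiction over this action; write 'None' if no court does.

the Istholm Court of Common Pleas; the Yardora High Bench

The Loren Court of Common Pleas:
  (a) The claim is a contract claim, not a tort claim, so one alternative holds. Satisfied.
  (b) The amount in controversy is USD 6,000, within the 500,000 dollars ceiling, which satisfies one of the alternatives. Satisfied.
  (c) The plaintiff resides in Dunport, which is not Loren. The carve-out does not apply: the claim is a contract claim, not a tort claim. Condition met.
  (d) The amount in controversy is $6,000, which meets the $5,000 floor, so one alternative holds. The exception is not triggered, since the claim does not concern real property. Satisfied.
  (e) The operative events occurred in Varston, not Loren; the plaintiff resides in Dunport, not Loren — no alternative holds. Not met.
  → The court lacks jurisdiction.
The Istholm Court of Common Pleas:
  (a) The plaintiff resides in Dunport, which is not Istholm. Met.
  (b) The operative events occurred in Varston, not Istholm. But the amount in controversy is USD 6,000, which meets the $5,000 floor, and the 'unless' clause therefore excuses the requirement. Satisfied.
  (c) The claim is a contract claim, not a property claim, so this disjunct is met. Condition met.
  (d) The amount in controversy is USD 6,000, which meets the USD 6,000 floor, so one alternative holds. Condition met.
  → All conditions met; jurisdiction exists.
The Yardora High Bench:
  (a) The claim is a contract claim, not a tort claim. Condition met.
  (b) The plaintiff resides in Dunport, which is not Yardora. Satisfied.
  (c) The claim is a contract claim, so this disjunct is met. Condition met.
  (d) The amount in controversy is $6,000, which meets the 5,500 dollars floor. Condition met.
  (e) The amount in controversy is 6,000 dollars, within the 150,000 dollars ceiling, which satisfies one of the alternatives. The exception is not triggered, since the operative events occurred in Varston, not Yardora. Met.
  → Jurisdiction lies.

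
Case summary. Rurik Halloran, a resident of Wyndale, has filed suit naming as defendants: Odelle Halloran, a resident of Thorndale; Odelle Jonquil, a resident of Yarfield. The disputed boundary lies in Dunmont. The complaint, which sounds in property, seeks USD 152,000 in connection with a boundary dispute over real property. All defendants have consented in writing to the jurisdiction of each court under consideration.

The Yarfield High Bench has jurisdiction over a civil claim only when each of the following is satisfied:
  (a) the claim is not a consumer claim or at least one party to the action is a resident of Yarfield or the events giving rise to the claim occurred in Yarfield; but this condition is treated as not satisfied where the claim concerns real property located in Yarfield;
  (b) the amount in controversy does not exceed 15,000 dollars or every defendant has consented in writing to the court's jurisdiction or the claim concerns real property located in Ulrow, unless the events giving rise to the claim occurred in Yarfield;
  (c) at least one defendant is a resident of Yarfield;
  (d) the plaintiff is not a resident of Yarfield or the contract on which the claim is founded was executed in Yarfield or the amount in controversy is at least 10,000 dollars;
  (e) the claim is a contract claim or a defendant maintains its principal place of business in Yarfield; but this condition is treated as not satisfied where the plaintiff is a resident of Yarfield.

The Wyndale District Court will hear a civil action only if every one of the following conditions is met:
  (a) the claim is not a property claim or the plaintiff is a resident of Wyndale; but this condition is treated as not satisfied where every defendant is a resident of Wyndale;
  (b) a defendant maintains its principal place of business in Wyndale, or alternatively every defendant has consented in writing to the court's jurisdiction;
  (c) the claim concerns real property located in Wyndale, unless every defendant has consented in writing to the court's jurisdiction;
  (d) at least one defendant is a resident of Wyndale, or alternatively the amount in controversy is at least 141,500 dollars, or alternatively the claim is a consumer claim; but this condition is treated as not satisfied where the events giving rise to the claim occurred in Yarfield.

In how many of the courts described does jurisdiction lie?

1

The Yarfield High Bench:
  (a) The claim is a property claim, not a consumer claim, so this disjunct is met. The exception is not triggered, since the property lies in Dunmont, not Yarfield. Condition met.
  (b) Every defendant has filed written consent, so one alternative holds. Satisfied.
  (c) Odelle Jonquil resides in Yarfield. Met.
  (d) The plaintiff resides in Wyndale, which is not Yarfield, so one alternative holds. Satisfied.
  (e) The claim is a property claim, not a contract claim; no defendant is a corporation — no alternative holds. Not satisfied.
  → At least one condition fails; no jurisdiction.
The Wyndale District Court:
  (a) The plaintiff resides in Wyndale — that alternative is enough. The carve-out does not apply: the defendants reside as follows — Odelle Halloran in Thorndale, Odelle Jonquil in Yarfield — not all in Wyndale. Satisfied.
  (b) Every defendant has filed written consent, so this disjunct is met. Satisfied.
  (c) The property lies in Dunmont, not Wyndale. However, every defendant has filed written consent, so the 'unless' proviso supplies this condition. Satisfied.
  (d) The amount in controversy is USD 152,000, which meets the USD 141,500 floor — that alternative is enough. The exception is not triggered, since the operative events occurred in Dunmont, not Yarfield. Satisfied.
  → All conditions met; jurisdiction exists.
Courts with jurisdiction: the Wyndale District Court — 1 in total.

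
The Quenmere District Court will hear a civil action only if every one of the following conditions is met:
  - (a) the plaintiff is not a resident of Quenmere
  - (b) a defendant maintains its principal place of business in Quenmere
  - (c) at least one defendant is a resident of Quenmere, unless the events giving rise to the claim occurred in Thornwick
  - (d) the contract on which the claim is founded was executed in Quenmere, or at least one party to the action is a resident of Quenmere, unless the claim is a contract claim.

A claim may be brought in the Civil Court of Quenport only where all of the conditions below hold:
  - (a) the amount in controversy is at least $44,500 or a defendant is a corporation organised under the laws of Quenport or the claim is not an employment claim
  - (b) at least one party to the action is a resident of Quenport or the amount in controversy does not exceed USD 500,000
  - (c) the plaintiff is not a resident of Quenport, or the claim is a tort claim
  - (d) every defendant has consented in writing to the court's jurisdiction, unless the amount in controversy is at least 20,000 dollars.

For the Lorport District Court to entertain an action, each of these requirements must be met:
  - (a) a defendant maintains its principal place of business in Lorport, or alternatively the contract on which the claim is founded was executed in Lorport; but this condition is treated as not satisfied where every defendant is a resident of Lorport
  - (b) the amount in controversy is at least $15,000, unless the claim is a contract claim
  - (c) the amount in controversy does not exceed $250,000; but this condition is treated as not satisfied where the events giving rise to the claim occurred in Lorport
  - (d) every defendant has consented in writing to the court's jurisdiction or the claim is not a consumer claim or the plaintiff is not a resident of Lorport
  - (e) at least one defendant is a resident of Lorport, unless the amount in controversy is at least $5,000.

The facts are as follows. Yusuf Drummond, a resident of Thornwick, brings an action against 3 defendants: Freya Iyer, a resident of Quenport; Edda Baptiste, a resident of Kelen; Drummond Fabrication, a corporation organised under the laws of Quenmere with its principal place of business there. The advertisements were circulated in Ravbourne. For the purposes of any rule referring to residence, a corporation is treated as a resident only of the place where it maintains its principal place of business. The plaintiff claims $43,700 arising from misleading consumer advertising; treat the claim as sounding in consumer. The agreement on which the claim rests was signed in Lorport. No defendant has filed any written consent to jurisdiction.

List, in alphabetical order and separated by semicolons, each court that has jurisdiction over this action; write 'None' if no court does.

The Quenmere District Court:
  (a) The plaintiff resides in Thornwick, which is not Quenmere. Satisfied.
  (b) Drummond Fabrication has its principal place of business in Quenmere. Satisfied.
  (c) Drummond Fabrication resides in Quenmere. Met.
  (d) Drummond Fabrication resides in Quenmere, so one alternative holds. Condition met.
  → Every requirement is satisfied — jurisdiction.
The Civil Court of Quenport:
  (a) The claim is a consumer claim, not an employment claim — that alternative is enough. Condition met.
  (b) Freya Iyer resides in Quenport, so this disjunct is met. Condition met.
  (c) The plaintiff resides in Thornwick, which is not Quenport, so one alternative holds. Met.
  (d) No such written consent has been filed. However, the amount in controversy is USD 43,700, which meets the $20,000 floor, so the 'unless' proviso supplies this condition. Condition met.
  → Every requirement is satisfied — jurisdiction.
The Lorport District Court:
  (a) The contract was executed in Lorport, which satisfies one of the alternatives. The carve-out does not apply: the defendants reside as follows — Freya Iyer in Quenport, Edda Baptiste in Kelen, Drummond Fabrication in Quenmere — not all in Lorport. Satisfied.
  (b) The amount in controversy is $43,700, which meets the $15,000 floor. Met.
  (c) The amount in controversy is USD 43,700, within the $250,000 ceiling. The carve-out does not apply: the operative events occurred in Ravbourne, not Lorport. Satisfied.
  (d) The plaintiff resides in Thornwick, which is not Lorport, so this disjunct is met. Satisfied.
  (e) No defendant resides in Lorport (they reside in Quenport, Kelen, Quenmere). But the amount in controversy is $43,700, which meets the 5,000 dollars floor, and the 'unless' clause therefore excuses the requirement. Satisfied.
  → Jurisdiction lies.

the Civil Court of Quenport; the Lorport District Court; the Quenmere District Court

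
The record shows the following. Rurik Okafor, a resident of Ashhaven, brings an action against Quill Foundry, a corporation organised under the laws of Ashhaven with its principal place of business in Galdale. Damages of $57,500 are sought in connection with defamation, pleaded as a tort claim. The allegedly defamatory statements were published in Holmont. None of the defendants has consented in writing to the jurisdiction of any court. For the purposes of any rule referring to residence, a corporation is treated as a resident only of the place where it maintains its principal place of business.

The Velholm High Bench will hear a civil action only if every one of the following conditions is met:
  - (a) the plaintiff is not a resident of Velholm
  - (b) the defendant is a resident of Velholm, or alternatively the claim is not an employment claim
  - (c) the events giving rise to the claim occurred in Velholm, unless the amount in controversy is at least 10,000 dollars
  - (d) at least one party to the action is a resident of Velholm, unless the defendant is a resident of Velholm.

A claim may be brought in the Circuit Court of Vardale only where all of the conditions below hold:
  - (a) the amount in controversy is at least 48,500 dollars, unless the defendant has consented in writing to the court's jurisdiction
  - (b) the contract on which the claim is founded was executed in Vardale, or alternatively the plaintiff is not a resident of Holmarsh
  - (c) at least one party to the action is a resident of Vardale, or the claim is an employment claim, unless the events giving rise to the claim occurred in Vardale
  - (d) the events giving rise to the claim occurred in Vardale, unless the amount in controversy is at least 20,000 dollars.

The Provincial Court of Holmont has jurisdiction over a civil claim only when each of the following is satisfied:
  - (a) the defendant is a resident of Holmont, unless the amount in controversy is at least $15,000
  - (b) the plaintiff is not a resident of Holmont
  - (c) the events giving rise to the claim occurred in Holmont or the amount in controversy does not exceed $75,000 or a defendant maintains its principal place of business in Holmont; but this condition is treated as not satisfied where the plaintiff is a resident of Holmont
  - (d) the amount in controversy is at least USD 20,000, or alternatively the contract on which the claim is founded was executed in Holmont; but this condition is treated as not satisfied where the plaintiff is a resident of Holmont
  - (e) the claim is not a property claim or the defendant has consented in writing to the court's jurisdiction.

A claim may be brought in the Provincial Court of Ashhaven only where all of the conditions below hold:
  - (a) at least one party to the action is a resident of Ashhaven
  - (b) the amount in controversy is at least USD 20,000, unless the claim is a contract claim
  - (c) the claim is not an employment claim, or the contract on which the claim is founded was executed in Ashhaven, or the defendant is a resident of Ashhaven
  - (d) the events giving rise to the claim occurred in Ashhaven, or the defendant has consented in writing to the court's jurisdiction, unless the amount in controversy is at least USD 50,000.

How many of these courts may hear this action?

2

The Velholm High Bench:
  (a) The plaintiff resides in Ashhaven, which is not Velholm. Met.
  (b) The claim is a tort claim, not an employment claim, so one alternative holds. Condition met.
  (c) The operative events occurred in Holmont, not Velholm. However, the amount in controversy is USD 57,500, which meets the 10,000 dollars floor, so the 'unless' proviso supplies this condition. Met.
  (d) No party resides in Velholm. Nor does the 'unless' clause help: the defendant resides in Galdale, not Velholm. Not met.
  → Not every requirement is met — no jurisdiction.
The Circuit Court of Vardale:
  (a) The amount in controversy is USD 57,500, which meets the 48,500 dollars floor. Met.
  (b) The plaintiff resides in Ashhaven, which is not Holmarsh, which satisfies one of the alternatives. Met.
  (c) No party resides in Vardale; the claim is a tort claim, not an employment claim — every alternative fails. Nor does the 'unless' clause help: the operative events occurred in Holmont, not Vardale. Fails.
  (d) The operative events occurred in Holmont, not Vardale. But the amount in controversy is $57,500, which meets the USD 20,000 floor, and the 'unless' clause therefore excuses the requirement. Condition met.
  → At least one condition fails; no jurisdiction.
The Provincial Court of Holmont:
  (a) The defendant resides in Galdale, not Holmont. But the amount in controversy is 57,500 dollars, which meets the USD 15,000 floor, and the 'unless' clause therefore excuses the requirement. Condition met.
  (b) The plaintiff resides in Ashhaven, which is not Holmont. Satisfied.
  (c) The operative events occurred in Holmont, which satisfies one of the alternatives. The exception is not triggered, since the plaintiff resides in Ashhaven, not Holmont. Met.
  (d) The amount in controversy is $57,500, which meets the $20,000 floor, which satisfies one of the alternatives. And the carve-out is inapplicable — the plaintiff resides in Ashhaven, not Holmont. Satisfied.
  (e) The claim is a tort claim, not a property claim, so this disjunct is met. Satisfied.
  → Every requirement is satisfied — jurisdiction.
The Provincial Court of Ashhaven:
  (a) Rurik Okafor resides in Ashhaven. Met.
  (b) The amount in controversy is USD 57,500, which meets the $20,000 floor. Satisfied.
  (c) The claim is a tort claim, not an employment claim, so this disjunct is met. Satisfied.
  (d) The operative events occurred in Holmont, not Ashhaven; no such written consent has been filed — no alternative holds. But the amount in controversy is 57,500 dollars, which meets the USD 50,000 floor, and the 'unless' clause therefore excuses the requirement. Condition met.
  → Every requirement is satisfied — jurisdiction.
Courts with jurisdiction: the Provincial Court of Holmont, the Provincial Court of Ashhaven — 2 in total.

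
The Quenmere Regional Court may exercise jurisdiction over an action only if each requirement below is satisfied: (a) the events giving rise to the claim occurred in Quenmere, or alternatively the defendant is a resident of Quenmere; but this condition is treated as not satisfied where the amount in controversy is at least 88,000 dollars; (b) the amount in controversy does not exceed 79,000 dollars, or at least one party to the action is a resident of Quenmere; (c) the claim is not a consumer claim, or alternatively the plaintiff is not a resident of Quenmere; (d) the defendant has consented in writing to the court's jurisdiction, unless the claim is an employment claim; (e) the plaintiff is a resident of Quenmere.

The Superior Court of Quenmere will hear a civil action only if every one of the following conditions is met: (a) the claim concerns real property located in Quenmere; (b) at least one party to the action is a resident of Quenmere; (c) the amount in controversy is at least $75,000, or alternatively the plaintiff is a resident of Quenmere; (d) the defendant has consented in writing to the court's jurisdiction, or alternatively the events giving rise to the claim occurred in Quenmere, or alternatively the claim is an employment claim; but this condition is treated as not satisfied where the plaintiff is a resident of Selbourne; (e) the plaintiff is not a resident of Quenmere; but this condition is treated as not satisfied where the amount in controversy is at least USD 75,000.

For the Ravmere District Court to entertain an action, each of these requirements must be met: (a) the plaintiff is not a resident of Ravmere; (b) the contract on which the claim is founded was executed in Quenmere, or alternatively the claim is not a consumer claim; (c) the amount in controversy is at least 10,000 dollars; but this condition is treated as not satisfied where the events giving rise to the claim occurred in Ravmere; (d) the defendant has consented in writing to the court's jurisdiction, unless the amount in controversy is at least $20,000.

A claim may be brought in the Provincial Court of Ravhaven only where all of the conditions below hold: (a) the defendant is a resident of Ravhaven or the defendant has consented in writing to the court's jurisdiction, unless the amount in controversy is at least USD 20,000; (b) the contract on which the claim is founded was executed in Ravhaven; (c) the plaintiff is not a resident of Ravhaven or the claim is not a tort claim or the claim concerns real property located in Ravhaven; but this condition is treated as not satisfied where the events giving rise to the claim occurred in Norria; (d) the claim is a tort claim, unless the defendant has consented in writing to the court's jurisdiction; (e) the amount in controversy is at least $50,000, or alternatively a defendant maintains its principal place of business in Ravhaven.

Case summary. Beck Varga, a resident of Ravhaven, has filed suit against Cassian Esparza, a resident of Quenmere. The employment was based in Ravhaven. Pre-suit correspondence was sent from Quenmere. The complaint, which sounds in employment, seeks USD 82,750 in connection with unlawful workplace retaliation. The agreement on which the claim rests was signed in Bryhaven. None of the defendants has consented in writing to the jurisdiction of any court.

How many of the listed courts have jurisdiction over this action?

The Quenmere Regional Court:
  (a) The defendant resides in Quenmere, so one alternative holds. The carve-out does not apply: the amount in controversy is USD 82,750, below the USD 88,000 floor. Condition met.
  (b) Cassian Esparza resides in Quenmere — that alternative is enough. Met.
  (c) The claim is an employment claim, not a consumer claim, which satisfies one of the alternatives. Met.
  (d) No such written consent has been filed. However, the claim is an employment claim, so the 'unless' proviso supplies this condition. Met.
  (e) The plaintiff resides in Ravhaven, not Quenmere. Not met.
  → No jurisdiction.
The Superior Court of Quenmere:
  (a) The claim does not concern real property. Not satisfied.
  (b) Cassian Esparza resides in Quenmere. Satisfied.
  (c) The amount in controversy is $82,750, which meets the USD 75,000 floor — that alternative is enough. Met.
  (d) The claim is an employment claim, so this disjunct is met. And the carve-out is inapplicable — the plaintiff resides in Ravhaven, not Selbourne. Met.
  (e) The plaintiff resides in Ravhaven, which is not Quenmere. But the amount in controversy is $82,750, which meets the USD 75,000 floor, triggering the carve-out and defeating this condition. Fails.
  → The court lacks jurisdiction.
The Ravmere District Court:
  (a) The plaintiff resides in Ravhaven, which is not Ravmere. Condition met.
  (b) The claim is an employment claim, not a consumer claim, which satisfies one of the alternatives. Met.
  (c) The amount in controversy is USD 82,750, which meets the 10,000 dollars floor. The exception is not triggered, since the operative events occurred in Ravhaven, not Ravmere. Met.
  (d) No such written consent has been filed. However, the amount in controversy is $82,750, which meets the $20,000 floor, so the 'unless' proviso supplies this condition. Met.
  → All conditions met; jurisdiction exists.
The Provincial Court of Ravhaven:
  (a) The defendant resides in Quenmere, not Ravhaven; no such written consent has been filed — every alternative fails. However, the amount in controversy is USD 82,750, which meets the USD 20,000 floor, so the 'unless' proviso supplies this condition. Satisfied.
  (b) The contract was executed in Bryhaven, not Ravhaven. Condition not met.
  (c) The claim is an employment claim, not a tort claim — that alternative is enough. The carve-out does not apply: the operative events occurred in Ravhaven, not Norria. Met.
  (d) The claim is an employment claim, not a tort claim. And no such written consent has been filed, so the proviso does not save it. Not satisfied.
  (e) The amount in controversy is 82,750 dollars, which meets the $50,000 floor, so this disjunct is met. Met.
  → The court lacks jurisdiction.
Courts with jurisdiction: the Ravmere District Court — 1 in total.

1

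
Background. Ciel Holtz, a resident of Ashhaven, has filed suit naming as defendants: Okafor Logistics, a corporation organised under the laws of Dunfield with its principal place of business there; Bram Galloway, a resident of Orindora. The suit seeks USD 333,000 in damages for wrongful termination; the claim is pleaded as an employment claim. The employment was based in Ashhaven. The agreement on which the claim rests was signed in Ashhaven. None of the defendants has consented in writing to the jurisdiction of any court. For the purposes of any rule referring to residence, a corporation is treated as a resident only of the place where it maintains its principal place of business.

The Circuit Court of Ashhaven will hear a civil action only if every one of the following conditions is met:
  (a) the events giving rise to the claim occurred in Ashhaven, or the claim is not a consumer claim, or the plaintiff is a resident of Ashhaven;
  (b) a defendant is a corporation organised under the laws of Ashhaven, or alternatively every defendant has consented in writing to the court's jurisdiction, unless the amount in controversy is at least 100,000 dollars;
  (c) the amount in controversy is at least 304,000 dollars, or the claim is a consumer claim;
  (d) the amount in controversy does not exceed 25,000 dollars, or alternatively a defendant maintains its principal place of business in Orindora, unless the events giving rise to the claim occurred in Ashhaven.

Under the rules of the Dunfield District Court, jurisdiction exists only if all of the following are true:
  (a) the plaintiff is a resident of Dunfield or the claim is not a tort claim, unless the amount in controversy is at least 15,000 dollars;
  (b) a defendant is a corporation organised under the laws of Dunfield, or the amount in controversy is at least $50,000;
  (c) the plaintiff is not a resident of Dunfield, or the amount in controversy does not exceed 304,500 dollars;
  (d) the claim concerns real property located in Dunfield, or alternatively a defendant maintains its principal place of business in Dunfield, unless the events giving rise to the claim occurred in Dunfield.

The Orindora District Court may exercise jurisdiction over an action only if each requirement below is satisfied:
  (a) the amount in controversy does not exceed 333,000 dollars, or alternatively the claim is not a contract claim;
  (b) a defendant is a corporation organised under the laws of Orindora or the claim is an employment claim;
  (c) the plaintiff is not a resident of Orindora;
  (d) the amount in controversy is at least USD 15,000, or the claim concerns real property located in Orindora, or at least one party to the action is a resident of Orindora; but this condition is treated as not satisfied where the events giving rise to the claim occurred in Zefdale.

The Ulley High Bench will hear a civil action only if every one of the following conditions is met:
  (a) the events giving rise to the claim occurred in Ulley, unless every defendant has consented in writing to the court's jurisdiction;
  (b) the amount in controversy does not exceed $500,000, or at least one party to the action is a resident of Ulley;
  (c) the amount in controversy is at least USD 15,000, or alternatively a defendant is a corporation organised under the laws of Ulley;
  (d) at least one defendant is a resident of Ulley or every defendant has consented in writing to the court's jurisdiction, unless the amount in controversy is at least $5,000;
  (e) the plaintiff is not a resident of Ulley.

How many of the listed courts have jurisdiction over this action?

The Circuit Court of Ashhaven:
  (a) The operative events occurred in Ashhaven, so this disjunct is met. Condition met.
  (b) The corporate defendant(s) are organised in Dunfield, not Ashhaven; no such written consent has been filed — none of the alternatives is met. However, the amount in controversy is 333,000 dollars, which meets the USD 100,000 floor, so the 'unless' proviso supplies this condition. Condition met.
  (c) The amount in controversy is 333,000 dollars, which meets the USD 304,000 floor, so this disjunct is met. Condition met.
  (d) The amount in controversy is 333,000 dollars, above the $25,000 ceiling; the corporate defendant(s) have their principal place of business in Dunfield, not Orindora — no alternative holds. But the operative events occurred in Ashhaven, and the 'unless' clause therefore excuses the requirement. Satisfied.
  → Jurisdiction lies.
The Dunfield District Court:
  (a) The claim is an employment claim, not a tort claim, so one alternative holds. Met.
  (b) Okafor Logistics is organised under the laws of Dunfield, so one alternative holds. Satisfied.
  (c) The plaintiff resides in Ashhaven, which is not Dunfield — that alternative is enough. Met.
  (d) Okafor Logistics has its principal place of business in Dunfield — that alternative is enough. Satisfied.
  → Jurisdiction lies.
The Orindora District Court:
  (a) The amount in controversy is 333,000 dollars, within the $333,000 ceiling, so one alternative holds. Satisfied.
  (b) The claim is an employment claim, so one alternative holds. Satisfied.
  (c) The plaintiff resides in Ashhaven, which is not Orindora. Met.
  (d) The amount in controversy is $333,000, which meets the USD 15,000 floor — that alternative is enough. The exception is not triggered, since the operative events occurred in Ashhaven, not Zefdale. Condition met.
  → The court has jurisdiction.
The Ulley High Bench:
  (a) The operative events occurred in Ashhaven, not Ulley. And no such written consent has been filed, so the proviso does not save it. Condition not met.
  (b) The amount in controversy is 333,000 dollars, within the $500,000 ceiling, so this disjunct is met. Condition met.
  (c) The amount in controversy is $333,000, which meets the 15,000 dollars floor, so one alternative holds. Condition met.
  (d) No defendant resides in Ulley (they reside in Dunfield, Orindora); no such written consent has been filed — none of the alternatives is met. But the amount in controversy is $333,000, which meets the $5,000 floor, and the 'unless' clause therefore excuses the requirement. Condition met.
  (e) The plaintiff resides in Ashhaven, which is not Ulley. Met.
  → No jurisdiction.
Courts with jurisdiction: the Circuit Court of Ashhaven, the Dunfield District Court, the Orindora District Court — 3 in total.

3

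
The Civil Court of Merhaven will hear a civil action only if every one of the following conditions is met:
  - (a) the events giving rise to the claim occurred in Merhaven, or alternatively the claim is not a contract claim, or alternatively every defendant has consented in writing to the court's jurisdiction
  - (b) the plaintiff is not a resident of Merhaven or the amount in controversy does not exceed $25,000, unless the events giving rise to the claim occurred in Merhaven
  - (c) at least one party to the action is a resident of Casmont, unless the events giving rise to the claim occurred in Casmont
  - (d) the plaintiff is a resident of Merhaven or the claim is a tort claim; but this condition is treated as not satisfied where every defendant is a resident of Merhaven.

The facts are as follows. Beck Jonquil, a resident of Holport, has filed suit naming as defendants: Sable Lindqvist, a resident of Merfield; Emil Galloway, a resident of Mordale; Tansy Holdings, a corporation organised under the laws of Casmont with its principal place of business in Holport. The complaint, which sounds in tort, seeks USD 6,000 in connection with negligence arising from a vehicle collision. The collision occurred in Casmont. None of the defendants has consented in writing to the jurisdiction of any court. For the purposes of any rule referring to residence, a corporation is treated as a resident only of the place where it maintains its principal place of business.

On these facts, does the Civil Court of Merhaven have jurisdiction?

The Civil Court of Merhaven:
  (a) The claim is a tort claim, not a contract claim — that alternative is enough. Condition met.
  (b) The plaintiff resides in Holport, which is not Merhaven, so this disjunct is met. Met.
  (c) No party resides in Casmont. However, the operative events occurred in Casmont, so the 'unless' proviso supplies this condition. Condition met.
  (d) The claim is a tort claim, so one alternative holds. The exception is not triggered, since the defendants reside as follows — Sable Lindqvist in Merfield, Emil Galloway in Mordale, Tansy Holdings in Holport — not all in Merhaven. Condition met.
  → The court has jurisdiction.

Yes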